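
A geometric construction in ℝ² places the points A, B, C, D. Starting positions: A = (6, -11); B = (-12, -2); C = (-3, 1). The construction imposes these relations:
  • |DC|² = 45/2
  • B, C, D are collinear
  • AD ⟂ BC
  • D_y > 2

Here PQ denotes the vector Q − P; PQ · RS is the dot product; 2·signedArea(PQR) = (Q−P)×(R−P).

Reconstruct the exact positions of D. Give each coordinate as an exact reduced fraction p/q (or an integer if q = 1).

D = (3/2, 5/2)

1. D_x = 3/2  [B, C, D are collinear ∩ AD ⟂ BC]
2. D_y = 5/2  [B, C, D are collinear ∩ AD ⟂ BC]
   → D = (3/2, 5/2)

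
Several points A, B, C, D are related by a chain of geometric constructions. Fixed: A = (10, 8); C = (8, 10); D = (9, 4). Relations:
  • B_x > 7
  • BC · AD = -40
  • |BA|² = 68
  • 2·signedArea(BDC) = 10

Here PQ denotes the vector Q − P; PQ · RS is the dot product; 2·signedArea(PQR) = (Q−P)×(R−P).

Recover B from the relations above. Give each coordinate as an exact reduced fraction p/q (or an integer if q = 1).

1. B_x = 8  [2·signedArea(BDC) = 10 ∩ BC · AD = -40]
2. B_y = 0  [2·signedArea(BDC) = 10 ∩ BC · AD = -40]
   → B = (8, 0)

B = (8, 0)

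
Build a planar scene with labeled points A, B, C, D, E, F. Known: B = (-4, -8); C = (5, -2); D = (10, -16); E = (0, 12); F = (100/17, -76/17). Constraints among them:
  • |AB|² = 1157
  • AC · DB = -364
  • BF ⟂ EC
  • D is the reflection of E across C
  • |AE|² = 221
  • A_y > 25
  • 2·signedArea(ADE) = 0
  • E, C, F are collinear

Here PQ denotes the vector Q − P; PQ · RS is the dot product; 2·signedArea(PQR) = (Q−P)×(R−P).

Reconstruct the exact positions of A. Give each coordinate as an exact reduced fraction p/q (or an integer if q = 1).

A = (-5, 26)

1. A_x = -5  [2·signedArea(ADE) = 0 ∩ AC · DB = -364]
2. A_y = 26  [2·signedArea(ADE) = 0 ∩ AC · DB = -364]
   → A = (-5, 26)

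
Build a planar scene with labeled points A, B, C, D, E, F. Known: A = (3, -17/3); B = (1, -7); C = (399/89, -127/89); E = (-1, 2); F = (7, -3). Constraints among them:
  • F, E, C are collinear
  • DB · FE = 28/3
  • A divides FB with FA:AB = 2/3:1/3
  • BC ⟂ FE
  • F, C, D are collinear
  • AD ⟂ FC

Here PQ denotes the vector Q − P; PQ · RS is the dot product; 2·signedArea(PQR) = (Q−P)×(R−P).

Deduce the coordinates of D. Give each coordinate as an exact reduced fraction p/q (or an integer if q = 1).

1. D_x = 1421/267  [F, C, D are collinear ∩ AD ⟂ FC]
2. D_y = -521/267  [F, C, D are collinear ∩ AD ⟂ FC]
   → D = (1421/267, -521/267)

D = (1421/267, -521/267)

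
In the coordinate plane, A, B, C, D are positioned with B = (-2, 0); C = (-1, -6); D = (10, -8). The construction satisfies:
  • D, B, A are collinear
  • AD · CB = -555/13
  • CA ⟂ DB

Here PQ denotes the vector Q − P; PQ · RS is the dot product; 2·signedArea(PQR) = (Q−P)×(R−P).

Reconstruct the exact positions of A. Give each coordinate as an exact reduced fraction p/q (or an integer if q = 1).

A = (19/13, -30/13)

1. A_x = 19/13  [D, B, A are collinear ∩ CA ⟂ DB]
2. A_y = -30/13  [D, B, A are collinear ∩ CA ⟂ DB]
   → A = (19/13, -30/13)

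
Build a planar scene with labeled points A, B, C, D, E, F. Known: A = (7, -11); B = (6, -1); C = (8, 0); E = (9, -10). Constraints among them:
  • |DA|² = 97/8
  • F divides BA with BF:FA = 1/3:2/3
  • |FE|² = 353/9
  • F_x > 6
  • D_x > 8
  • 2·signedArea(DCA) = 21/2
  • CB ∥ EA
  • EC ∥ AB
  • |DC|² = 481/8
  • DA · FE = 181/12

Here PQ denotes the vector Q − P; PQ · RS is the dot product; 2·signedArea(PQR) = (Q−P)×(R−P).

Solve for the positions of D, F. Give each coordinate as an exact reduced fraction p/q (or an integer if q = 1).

D = (33/4, -31/4)
F = (19/3, -13/3)

1. D_x = 33/4  [line 11·x + -1·y + -197/2 = 0 ∩ |DA|² = 97/8]
2. D_y = -31/4  [line 11·x + -1·y + -197/2 = 0 ∩ |DA|² = 97/8]
   → D = (33/4, -31/4)
3. F_x = 19/3  [F divides BA with BF:FA = 1/3:2/3]
4. F_y = -13/3  [F divides BA with BF:FA = 1/3:2/3]
   → F = (19/3, -13/3)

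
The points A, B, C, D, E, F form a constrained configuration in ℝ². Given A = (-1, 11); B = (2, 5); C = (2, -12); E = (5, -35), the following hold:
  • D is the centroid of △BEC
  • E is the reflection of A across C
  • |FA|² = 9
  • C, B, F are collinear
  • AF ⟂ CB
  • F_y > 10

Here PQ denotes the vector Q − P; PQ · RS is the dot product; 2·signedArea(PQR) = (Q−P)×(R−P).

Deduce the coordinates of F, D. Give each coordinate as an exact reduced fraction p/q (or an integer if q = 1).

1. F_x = 2  [C, B, F are collinear ∩ AF ⟂ CB]
2. F_y = 11  [C, B, F are collinear ∩ AF ⟂ CB]
   → F = (2, 11)
3. D_x = 3  [D is the centroid of △BEC]
4. D_y = -14  [D is the centroid of △BEC]
   → D = (3, -14)

D = (3, -14)
F = (2, 11)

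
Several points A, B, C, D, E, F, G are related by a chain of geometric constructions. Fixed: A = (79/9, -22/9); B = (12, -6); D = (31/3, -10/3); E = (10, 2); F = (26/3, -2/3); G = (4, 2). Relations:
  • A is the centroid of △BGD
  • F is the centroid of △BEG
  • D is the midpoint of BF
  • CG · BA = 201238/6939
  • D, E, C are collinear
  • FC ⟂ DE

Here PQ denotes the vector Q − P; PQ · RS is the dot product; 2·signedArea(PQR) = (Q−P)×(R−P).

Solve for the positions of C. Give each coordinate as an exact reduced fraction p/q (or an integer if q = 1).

1. C_x = 7834/771  [D, E, C are collinear ∩ FC ⟂ DE]
2. C_y = -442/771  [D, E, C are collinear ∩ FC ⟂ DE]
   → C = (7834/771, -442/771)

C = (7834/771, -442/771)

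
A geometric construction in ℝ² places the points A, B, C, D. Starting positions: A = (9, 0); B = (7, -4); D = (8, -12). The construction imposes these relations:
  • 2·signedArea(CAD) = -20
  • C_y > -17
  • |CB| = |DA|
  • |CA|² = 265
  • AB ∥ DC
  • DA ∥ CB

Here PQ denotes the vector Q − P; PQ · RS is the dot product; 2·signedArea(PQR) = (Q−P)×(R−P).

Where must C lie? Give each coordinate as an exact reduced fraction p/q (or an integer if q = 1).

C = (6, -16)

1. C_x = 6  [DA ∥ CB ∩ AB ∥ DC]
2. C_y = -16  [DA ∥ CB ∩ AB ∥ DC]
   → C = (6, -16)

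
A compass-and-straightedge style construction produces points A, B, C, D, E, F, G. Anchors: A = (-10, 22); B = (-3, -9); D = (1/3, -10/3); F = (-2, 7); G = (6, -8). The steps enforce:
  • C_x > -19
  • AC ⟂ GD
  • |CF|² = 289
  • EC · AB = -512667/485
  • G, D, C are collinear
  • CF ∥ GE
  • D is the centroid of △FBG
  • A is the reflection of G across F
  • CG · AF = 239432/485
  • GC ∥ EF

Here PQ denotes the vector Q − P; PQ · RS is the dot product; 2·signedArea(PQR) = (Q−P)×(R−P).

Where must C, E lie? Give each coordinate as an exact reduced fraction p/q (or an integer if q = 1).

C = (-8854/485, 5808/485)
E = (10794/485, -6293/485)

1. C_x = -8854/485  [G, D, C are collinear ∩ AC ⟂ GD]
2. C_y = 5808/485  [G, D, C are collinear ∩ AC ⟂ GD]
   → C = (-8854/485, 5808/485)
3. E_x = 10794/485  [GC ∥ EF ∩ CF ∥ GE]
4. E_y = -6293/485  [GC ∥ EF ∩ CF ∥ GE]
   → E = (10794/485, -6293/485)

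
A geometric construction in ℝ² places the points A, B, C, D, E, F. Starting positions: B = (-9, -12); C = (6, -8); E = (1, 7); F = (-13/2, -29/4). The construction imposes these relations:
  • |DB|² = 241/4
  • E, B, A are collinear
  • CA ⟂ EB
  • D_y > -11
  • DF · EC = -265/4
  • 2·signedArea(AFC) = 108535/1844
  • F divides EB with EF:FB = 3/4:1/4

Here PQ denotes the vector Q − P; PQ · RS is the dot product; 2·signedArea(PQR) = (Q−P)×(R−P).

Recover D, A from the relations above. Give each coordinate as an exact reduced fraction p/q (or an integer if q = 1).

A = (-1889/461, -1238/461)
D = (-3/2, -10)

1. D_x = -3/2  [line -5·x + 15·y + 285/2 = 0 ∩ |DB|² = 241/4]
2. D_y = -10  [line -5·x + 15·y + 285/2 = 0 ∩ |DB|² = 241/4]
   → D = (-3/2, -10)
3. A_x = -1889/461  [E, B, A are collinear ∩ CA ⟂ EB]
4. A_y = -1238/461  [E, B, A are collinear ∩ CA ⟂ EB]
   → A = (-1889/461, -1238/461)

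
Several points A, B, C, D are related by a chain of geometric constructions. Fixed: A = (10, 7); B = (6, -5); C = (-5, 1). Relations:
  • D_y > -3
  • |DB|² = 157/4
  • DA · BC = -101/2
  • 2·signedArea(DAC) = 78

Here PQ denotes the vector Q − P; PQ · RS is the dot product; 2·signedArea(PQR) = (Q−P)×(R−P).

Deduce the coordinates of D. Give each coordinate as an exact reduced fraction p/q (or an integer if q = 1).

1. D_x = 1/2  [2·signedArea(DAC) = 78 ∩ DA · BC = -101/2]
2. D_y = -2  [2·signedArea(DAC) = 78 ∩ DA · BC = -101/2]
   → D = (1/2, -2)

D = (1/2, -2)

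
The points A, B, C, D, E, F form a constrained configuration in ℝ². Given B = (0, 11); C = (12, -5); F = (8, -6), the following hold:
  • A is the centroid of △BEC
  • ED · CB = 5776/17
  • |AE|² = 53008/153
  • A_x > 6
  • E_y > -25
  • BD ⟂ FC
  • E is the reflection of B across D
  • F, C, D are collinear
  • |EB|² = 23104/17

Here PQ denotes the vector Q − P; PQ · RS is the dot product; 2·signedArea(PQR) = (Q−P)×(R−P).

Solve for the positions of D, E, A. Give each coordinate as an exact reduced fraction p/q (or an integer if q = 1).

1. D_x = 76/17  [F, C, D are collinear ∩ BD ⟂ FC]
2. D_y = -117/17  [F, C, D are collinear ∩ BD ⟂ FC]
   → D = (76/17, -117/17)
3. E_x = 152/17  [E is the reflection of B across D]
4. E_y = -421/17  [E is the reflection of B across D]
   → E = (152/17, -421/17)
5. A_x = 356/51  [A is the centroid of △BEC]
6. A_y = -319/51  [A is the centroid of △BEC]
   → A = (356/51, -319/51)

A = (356/51, -319/51)
D = (76/17, -117/17)
E = (152/17, -421/17)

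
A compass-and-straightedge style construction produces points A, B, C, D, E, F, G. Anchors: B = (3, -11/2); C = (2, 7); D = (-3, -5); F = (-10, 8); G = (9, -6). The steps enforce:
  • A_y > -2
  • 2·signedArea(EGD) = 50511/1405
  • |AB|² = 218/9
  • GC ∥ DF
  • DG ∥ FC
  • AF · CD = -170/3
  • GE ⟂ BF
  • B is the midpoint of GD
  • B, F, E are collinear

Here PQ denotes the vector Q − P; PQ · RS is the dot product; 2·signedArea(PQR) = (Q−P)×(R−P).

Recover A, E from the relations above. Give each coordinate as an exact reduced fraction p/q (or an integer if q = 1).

A = (2/3, -7/6)
E = (8622/1405, -12304/1405)

1. A_x = 2/3  [line 5·x + 12·y + 32/3 = 0 ∩ |AB|² = 218/9]
2. A_y = -7/6  [line 5·x + 12·y + 32/3 = 0 ∩ |AB|² = 218/9]
   → A = (2/3, -7/6)
3. E_x = 8622/1405  [B, F, E are collinear ∩ GE ⟂ BF]
4. E_y = -12304/1405  [B, F, E are collinear ∩ GE ⟂ BF]
   → E = (8622/1405, -12304/1405)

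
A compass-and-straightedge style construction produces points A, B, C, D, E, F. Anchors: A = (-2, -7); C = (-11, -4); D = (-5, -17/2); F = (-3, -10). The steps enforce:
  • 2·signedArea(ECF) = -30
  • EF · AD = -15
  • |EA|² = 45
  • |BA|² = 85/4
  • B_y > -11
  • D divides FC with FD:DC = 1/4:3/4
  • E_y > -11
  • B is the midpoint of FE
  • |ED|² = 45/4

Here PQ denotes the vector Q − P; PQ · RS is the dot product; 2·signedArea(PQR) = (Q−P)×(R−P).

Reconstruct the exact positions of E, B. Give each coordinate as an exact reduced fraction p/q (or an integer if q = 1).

1. E_x = -8  [EF · AD = -15 ∩ 2·signedArea(ECF) = -30]
2. E_y = -10  [EF · AD = -15 ∩ 2·signedArea(ECF) = -30]
   → E = (-8, -10)
3. B_x = -11/2  [B is the midpoint of FE]
4. B_y = -10  [B is the midpoint of FE]
   → B = (-11/2, -10)

B = (-11/2, -10)
E = (-8, -10)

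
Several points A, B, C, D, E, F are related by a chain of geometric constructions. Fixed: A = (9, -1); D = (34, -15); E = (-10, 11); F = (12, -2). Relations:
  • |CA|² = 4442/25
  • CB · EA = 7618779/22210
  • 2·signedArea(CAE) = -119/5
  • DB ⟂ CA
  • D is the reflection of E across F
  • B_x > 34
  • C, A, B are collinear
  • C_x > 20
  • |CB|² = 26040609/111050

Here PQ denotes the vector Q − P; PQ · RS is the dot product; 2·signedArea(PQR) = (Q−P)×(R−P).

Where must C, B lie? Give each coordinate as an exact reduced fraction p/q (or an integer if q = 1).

B = (152609/4442, -63621/4442)
C = (104/5, -36/5)

1. C_x = 104/5  [line -12·x + -19·y + 564/5 = 0 ∩ |CA|² = 4442/25]
2. C_y = -36/5  [line -12·x + -19·y + 564/5 = 0 ∩ |CA|² = 4442/25]
   → C = (104/5, -36/5)
3. B_x = 152609/4442  [C, A, B are collinear ∩ DB ⟂ CA]
4. B_y = -63621/4442  [C, A, B are collinear ∩ DB ⟂ CA]
   → B = (152609/4442, -63621/4442)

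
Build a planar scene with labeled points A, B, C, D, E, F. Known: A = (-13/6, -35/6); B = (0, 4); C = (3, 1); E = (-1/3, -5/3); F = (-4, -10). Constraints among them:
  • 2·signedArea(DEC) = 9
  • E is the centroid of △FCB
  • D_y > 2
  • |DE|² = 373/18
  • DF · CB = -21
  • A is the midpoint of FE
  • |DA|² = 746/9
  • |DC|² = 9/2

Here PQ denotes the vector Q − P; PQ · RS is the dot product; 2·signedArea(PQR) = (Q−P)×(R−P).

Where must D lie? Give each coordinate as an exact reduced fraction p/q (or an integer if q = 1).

D = (3/2, 5/2)

1. D_x = 3/2  [2·signedArea(DEC) = 9 ∩ DF · CB = -21]
2. D_y = 5/2  [2·signedArea(DEC) = 9 ∩ DF · CB = -21]
   → D = (3/2, 5/2)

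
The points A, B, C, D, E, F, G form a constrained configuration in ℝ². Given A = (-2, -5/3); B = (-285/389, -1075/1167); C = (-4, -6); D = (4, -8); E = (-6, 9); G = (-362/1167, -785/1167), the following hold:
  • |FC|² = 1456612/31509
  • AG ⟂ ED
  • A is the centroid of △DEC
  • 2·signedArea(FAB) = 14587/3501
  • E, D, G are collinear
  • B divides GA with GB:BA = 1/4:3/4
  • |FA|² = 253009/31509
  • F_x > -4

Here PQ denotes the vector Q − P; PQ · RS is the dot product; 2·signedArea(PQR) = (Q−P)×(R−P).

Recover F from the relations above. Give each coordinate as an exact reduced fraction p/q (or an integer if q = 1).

1. F_x = -12032/3501  [line -290/389·x + 493/389·y + -12412/3501 = 0 ∩ |FA|² = 253009/31509]
2. F_y = 2716/3501  [line -290/389·x + 493/389·y + -12412/3501 = 0 ∩ |FA|² = 253009/31509]
   → F = (-12032/3501, 2716/3501)

F = (-12032/3501, 2716/3501)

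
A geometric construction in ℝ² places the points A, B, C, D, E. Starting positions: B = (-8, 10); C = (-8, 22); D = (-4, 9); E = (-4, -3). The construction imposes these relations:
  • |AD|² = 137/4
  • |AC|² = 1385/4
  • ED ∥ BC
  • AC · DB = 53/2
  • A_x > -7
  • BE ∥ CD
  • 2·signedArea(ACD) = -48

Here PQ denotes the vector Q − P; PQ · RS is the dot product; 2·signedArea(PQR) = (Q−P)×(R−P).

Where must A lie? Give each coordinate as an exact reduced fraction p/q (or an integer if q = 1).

1. A_x = -6  [2·signedArea(ACD) = -48 ∩ AC · DB = 53/2]
2. A_y = 7/2  [2·signedArea(ACD) = -48 ∩ AC · DB = 53/2]
   → A = (-6, 7/2)

A = (-6, 7/2)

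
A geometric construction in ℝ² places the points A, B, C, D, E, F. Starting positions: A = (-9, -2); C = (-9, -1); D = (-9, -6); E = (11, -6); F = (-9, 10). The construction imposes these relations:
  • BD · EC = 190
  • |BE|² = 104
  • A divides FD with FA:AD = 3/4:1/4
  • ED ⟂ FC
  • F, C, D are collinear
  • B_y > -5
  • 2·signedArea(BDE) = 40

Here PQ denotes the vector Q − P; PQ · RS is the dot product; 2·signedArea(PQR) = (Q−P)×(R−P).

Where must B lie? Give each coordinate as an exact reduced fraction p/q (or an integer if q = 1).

B = (1, -4)

1. B_x = 1  [2·signedArea(BDE) = 40 ∩ BD · EC = 190]
2. B_y = -4  [2·signedArea(BDE) = 40 ∩ BD · EC = 190]
   → B = (1, -4)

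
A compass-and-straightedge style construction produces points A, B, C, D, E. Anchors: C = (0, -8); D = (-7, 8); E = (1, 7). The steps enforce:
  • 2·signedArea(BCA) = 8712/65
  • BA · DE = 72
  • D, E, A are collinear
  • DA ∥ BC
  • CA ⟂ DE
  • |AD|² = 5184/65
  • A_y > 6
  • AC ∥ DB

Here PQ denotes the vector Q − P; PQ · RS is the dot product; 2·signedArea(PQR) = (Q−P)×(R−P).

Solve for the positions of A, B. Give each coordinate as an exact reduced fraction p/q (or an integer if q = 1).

A = (121/65, 448/65)
B = (-576/65, -448/65)

1. A_x = 121/65  [D, E, A are collinear ∩ CA ⟂ DE]
2. A_y = 448/65  [D, E, A are collinear ∩ CA ⟂ DE]
   → A = (121/65, 448/65)
3. B_x = -576/65  [DA ∥ BC ∩ AC ∥ DB]
4. B_y = -448/65  [DA ∥ BC ∩ AC ∥ DB]
   → B = (-576/65, -448/65)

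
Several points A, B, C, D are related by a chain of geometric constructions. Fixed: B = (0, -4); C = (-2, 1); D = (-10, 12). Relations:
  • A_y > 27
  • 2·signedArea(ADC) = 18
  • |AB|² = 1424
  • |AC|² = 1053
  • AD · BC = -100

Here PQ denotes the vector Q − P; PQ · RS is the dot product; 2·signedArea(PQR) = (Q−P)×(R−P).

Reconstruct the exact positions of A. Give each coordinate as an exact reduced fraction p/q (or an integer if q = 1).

A = (-20, 28)

1. A_x = -20  [2·signedArea(ADC) = 18 ∩ AD · BC = -100]
2. A_y = 28  [2·signedArea(ADC) = 18 ∩ AD · BC = -100]
   → A = (-20, 28)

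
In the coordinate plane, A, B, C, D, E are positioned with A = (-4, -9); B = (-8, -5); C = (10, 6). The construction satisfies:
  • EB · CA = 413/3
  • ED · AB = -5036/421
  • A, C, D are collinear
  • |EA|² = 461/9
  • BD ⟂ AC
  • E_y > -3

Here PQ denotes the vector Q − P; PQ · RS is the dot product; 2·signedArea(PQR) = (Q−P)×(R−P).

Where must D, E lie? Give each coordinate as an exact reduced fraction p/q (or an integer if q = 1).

1. D_x = -1628/421  [A, C, D are collinear ∩ BD ⟂ AC]
2. D_y = -3729/421  [A, C, D are collinear ∩ BD ⟂ AC]
   → D = (-1628/421, -3729/421)
3. E_x = -2/3  [EB · CA = 413/3 ∩ ED · AB = -5036/421]
4. E_y = -8/3  [EB · CA = 413/3 ∩ ED · AB = -5036/421]
   → E = (-2/3, -8/3)

D = (-1628/421, -3729/421)
E = (-2/3, -8/3)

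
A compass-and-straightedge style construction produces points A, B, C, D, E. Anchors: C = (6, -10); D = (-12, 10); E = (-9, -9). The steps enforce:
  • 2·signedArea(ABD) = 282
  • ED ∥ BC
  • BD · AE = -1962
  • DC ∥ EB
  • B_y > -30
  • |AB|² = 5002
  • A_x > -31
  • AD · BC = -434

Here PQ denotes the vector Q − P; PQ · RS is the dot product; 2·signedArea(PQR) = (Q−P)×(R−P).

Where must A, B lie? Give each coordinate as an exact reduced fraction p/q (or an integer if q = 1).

1. B_x = 9  [ED ∥ BC ∩ DC ∥ EB]
2. B_y = -29  [ED ∥ BC ∩ DC ∥ EB]
   → B = (9, -29)
3. A_x = -30  [2·signedArea(ABD) = 282 ∩ BD · AE = -1962]
4. A_y = 30  [2·signedArea(ABD) = 282 ∩ BD · AE = -1962]
   → A = (-30, 30)

A = (-30, 30)
B = (9, -29)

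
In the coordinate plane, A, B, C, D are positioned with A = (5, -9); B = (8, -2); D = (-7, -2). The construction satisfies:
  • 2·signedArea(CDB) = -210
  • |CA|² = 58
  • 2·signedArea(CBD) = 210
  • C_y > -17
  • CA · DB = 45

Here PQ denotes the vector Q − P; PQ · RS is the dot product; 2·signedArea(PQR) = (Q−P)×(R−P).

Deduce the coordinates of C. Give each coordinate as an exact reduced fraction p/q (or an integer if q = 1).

C = (2, -16)

1. C_x = 2  [2·signedArea(CDB) = -210 ∩ CA · DB = 45]
2. C_y = -16  [2·signedArea(CDB) = -210 ∩ CA · DB = 45]
   → C = (2, -16)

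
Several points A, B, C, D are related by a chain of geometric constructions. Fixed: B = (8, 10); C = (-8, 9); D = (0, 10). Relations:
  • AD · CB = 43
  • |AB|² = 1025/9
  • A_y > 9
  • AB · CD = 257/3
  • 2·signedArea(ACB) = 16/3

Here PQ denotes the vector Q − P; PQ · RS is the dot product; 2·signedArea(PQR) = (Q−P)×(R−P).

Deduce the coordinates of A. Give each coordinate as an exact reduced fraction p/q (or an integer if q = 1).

1. A_x = -8/3  [2·signedArea(ACB) = 16/3 ∩ AD · CB = 43]
2. A_y = 29/3  [2·signedArea(ACB) = 16/3 ∩ AD · CB = 43]
   → A = (-8/3, 29/3)

A = (-8/3, 29/3)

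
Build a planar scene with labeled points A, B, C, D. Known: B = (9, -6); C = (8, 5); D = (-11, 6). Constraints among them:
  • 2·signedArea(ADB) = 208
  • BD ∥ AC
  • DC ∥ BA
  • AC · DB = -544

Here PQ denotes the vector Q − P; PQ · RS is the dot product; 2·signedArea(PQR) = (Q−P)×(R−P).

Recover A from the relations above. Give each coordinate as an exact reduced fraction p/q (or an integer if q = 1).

1. A_x = 28  [BD ∥ AC ∩ DC ∥ BA]
2. A_y = -7  [BD ∥ AC ∩ DC ∥ BA]
   → A = (28, -7)

A = (28, -7)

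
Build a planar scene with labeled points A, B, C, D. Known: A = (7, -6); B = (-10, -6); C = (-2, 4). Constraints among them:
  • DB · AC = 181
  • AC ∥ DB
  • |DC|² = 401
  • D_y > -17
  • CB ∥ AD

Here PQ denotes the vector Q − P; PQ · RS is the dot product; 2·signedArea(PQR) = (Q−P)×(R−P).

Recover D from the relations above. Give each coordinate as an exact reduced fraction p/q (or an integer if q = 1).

1. D_x = -1  [AC ∥ DB ∩ CB ∥ AD]
2. D_y = -16  [AC ∥ DB ∩ CB ∥ AD]
   → D = (-1, -16)

D = (-1, -16)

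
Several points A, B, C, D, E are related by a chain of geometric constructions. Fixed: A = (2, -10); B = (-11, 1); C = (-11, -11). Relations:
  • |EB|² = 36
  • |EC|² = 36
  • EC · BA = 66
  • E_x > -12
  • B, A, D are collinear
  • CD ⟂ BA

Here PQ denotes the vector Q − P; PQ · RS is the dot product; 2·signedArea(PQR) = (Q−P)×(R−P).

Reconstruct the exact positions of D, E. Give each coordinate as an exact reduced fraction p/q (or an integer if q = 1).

D = (-737/145, -581/145)
E = (-11, -5)

1. D_x = -737/145  [B, A, D are collinear ∩ CD ⟂ BA]
2. D_y = -581/145  [B, A, D are collinear ∩ CD ⟂ BA]
   → D = (-737/145, -581/145)
3. E_x = -11  [line -13·x + 11·y + -88 = 0 ∩ |EC|² = 36]
4. E_y = -5  [line -13·x + 11·y + -88 = 0 ∩ |EC|² = 36]
   → E = (-11, -5)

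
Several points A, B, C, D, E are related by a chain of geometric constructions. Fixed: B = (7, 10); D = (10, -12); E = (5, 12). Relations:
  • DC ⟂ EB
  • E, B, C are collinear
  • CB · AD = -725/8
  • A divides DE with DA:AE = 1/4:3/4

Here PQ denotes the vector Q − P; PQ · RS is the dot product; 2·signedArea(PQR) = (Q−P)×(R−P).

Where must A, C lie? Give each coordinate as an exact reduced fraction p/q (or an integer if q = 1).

A = (35/4, -6)
C = (39/2, -5/2)

1. A_x = 35/4  [A divides DE with DA:AE = 1/4:3/4]
2. A_y = -6  [A divides DE with DA:AE = 1/4:3/4]
   → A = (35/4, -6)
3. C_x = 39/2  [E, B, C are collinear ∩ DC ⟂ EB]
4. C_y = -5/2  [E, B, C are collinear ∩ DC ⟂ EB]
   → C = (39/2, -5/2)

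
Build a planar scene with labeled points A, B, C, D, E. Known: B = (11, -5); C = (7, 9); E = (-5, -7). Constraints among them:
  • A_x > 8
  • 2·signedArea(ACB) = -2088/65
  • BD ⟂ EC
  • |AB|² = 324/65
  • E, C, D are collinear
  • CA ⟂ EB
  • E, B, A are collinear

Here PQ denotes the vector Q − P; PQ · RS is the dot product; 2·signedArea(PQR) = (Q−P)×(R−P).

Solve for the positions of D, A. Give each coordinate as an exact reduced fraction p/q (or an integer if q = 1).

A = (571/65, -343/65)
D = (43/25, 49/25)

1. D_x = 43/25  [E, C, D are collinear ∩ BD ⟂ EC]
2. D_y = 49/25  [E, C, D are collinear ∩ BD ⟂ EC]
   → D = (43/25, 49/25)
3. A_x = 571/65  [E, B, A are collinear ∩ CA ⟂ EB]
4. A_y = -343/65  [E, B, A are collinear ∩ CA ⟂ EB]
   → A = (571/65, -343/65)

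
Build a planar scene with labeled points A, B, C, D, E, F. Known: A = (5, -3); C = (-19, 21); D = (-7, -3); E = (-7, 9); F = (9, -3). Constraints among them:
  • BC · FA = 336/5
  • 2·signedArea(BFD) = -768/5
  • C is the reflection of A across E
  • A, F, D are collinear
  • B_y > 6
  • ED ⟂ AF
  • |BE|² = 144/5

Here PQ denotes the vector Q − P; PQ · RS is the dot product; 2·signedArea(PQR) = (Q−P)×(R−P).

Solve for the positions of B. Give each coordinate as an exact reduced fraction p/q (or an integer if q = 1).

1. B_x = -11/5  [2·signedArea(BFD) = -768/5 ∩ BC · FA = 336/5]
2. B_y = 33/5  [2·signedArea(BFD) = -768/5 ∩ BC · FA = 336/5]
   → B = (-11/5, 33/5)

B = (-11/5, 33/5)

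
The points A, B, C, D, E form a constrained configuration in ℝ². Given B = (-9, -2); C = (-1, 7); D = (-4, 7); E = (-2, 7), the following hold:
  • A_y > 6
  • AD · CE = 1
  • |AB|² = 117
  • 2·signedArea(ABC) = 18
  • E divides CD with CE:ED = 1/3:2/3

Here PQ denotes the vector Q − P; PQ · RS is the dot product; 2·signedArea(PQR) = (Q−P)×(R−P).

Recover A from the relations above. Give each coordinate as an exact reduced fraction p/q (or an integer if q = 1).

1. A_x = -3  [2·signedArea(ABC) = 18 ∩ AD · CE = 1]
2. A_y = 7  [2·signedArea(ABC) = 18 ∩ AD · CE = 1]
   → A = (-3, 7)

A = (-3, 7)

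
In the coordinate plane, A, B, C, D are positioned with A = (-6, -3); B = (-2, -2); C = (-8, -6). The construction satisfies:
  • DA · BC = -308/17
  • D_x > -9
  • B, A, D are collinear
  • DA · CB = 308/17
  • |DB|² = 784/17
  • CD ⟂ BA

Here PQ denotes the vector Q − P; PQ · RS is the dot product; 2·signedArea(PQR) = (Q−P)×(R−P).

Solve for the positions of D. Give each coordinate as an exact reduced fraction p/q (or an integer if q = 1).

1. D_x = -146/17  [B, A, D are collinear ∩ CD ⟂ BA]
2. D_y = -62/17  [B, A, D are collinear ∩ CD ⟂ BA]
   → D = (-146/17, -62/17)

D = (-146/17, -62/17)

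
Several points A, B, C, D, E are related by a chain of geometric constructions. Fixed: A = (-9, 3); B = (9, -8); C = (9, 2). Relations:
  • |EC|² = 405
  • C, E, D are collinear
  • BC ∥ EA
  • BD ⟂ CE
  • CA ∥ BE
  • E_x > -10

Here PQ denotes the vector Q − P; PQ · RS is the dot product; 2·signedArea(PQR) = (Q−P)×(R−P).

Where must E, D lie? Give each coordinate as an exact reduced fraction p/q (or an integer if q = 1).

1. E_x = -9  [BC ∥ EA ∩ CA ∥ BE]
2. E_y = -7  [BC ∥ EA ∩ CA ∥ BE]
   → E = (-9, -7)
3. D_x = 5  [C, E, D are collinear ∩ BD ⟂ CE]
4. D_y = 0  [C, E, D are collinear ∩ BD ⟂ CE]
   → D = (5, 0)

D = (5, 0)
E = (-9, -7)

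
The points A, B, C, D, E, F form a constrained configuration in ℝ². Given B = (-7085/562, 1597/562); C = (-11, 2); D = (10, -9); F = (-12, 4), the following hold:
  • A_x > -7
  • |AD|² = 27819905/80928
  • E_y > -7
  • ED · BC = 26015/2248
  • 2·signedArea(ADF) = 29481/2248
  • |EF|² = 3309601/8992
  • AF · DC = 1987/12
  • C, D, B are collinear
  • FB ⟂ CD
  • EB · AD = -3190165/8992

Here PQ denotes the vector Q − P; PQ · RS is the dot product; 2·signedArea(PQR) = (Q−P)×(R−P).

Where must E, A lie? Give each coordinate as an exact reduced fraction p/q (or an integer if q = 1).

1. A_x = -41929/6744  [AF · DC = 1987/12 ∩ 2·signedArea(ADF) = 29481/2248]
2. A_y = -89/6744  [AF · DC = 1987/12 ∩ 2·signedArea(ADF) = 29481/2248]
   → A = (-41929/6744, -89/6744)
3. E_x = 9775/2248  [ED · BC = 26015/2248 ∩ EB · AD = -3190165/8992]
4. E_y = -13577/2248  [ED · BC = 26015/2248 ∩ EB · AD = -3190165/8992]
   → E = (9775/2248, -13577/2248)

A = (-41929/6744, -89/6744)
E = (9775/2248, -13577/2248)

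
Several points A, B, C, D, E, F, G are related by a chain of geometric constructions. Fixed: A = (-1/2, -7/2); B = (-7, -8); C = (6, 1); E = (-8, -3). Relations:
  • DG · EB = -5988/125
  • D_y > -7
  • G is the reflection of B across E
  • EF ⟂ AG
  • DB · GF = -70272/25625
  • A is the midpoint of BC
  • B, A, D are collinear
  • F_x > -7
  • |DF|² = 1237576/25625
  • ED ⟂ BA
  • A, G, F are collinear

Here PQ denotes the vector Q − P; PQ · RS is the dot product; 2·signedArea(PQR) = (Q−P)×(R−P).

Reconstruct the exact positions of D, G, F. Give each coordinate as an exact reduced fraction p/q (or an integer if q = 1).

D = (-667/125, -856/125)
F = (-1233/205, 14/205)
G = (-9, 2)

1. D_x = -667/125  [B, A, D are collinear ∩ ED ⟂ BA]
2. D_y = -856/125  [B, A, D are collinear ∩ ED ⟂ BA]
   → D = (-667/125, -856/125)
3. G_x = -9  [G is the reflection of B across E]
4. G_y = 2  [G is the reflection of B across E]
   → G = (-9, 2)
5. F_x = -1233/205  [A, G, F are collinear ∩ EF ⟂ AG]
6. F_y = 14/205  [A, G, F are collinear ∩ EF ⟂ AG]
   → F = (-1233/205, 14/205)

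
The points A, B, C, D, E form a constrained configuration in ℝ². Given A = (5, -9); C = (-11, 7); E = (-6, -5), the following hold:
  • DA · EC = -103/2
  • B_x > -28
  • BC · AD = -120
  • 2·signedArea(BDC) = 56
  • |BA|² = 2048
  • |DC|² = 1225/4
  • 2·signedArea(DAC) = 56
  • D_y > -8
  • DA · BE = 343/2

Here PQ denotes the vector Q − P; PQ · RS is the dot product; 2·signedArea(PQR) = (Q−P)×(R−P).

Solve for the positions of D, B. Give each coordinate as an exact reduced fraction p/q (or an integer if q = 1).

1. D_x = -1/2  [DA · EC = -103/2 ∩ 2·signedArea(DAC) = 56]
2. D_y = -7  [DA · EC = -103/2 ∩ 2·signedArea(DAC) = 56]
   → D = (-1/2, -7)
3. B_x = -27  [DA · BE = 343/2 ∩ 2·signedArea(BDC) = 56]
4. B_y = 23  [DA · BE = 343/2 ∩ 2·signedArea(BDC) = 56]
   → B = (-27, 23)

B = (-27, 23)
D = (-1/2, -7)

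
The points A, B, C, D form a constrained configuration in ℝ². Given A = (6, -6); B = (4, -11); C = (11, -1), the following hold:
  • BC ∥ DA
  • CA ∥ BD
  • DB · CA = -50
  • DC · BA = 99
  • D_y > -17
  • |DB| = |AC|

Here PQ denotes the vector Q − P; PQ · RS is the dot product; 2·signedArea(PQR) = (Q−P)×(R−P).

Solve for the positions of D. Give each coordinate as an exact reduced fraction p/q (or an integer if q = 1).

D = (-1, -16)

1. D_x = -1  [BC ∥ DA ∩ CA ∥ BD]
2. D_y = -16  [BC ∥ DA ∩ CA ∥ BD]
   → D = (-1, -16)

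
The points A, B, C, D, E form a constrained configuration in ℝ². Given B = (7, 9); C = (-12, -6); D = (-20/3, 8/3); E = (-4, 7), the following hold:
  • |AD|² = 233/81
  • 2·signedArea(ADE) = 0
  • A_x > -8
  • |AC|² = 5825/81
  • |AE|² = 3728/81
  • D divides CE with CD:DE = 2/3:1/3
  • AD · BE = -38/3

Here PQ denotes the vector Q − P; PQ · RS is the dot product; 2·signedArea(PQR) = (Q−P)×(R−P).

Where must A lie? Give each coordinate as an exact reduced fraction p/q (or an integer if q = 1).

1. A_x = -68/9  [2·signedArea(ADE) = 0 ∩ AD · BE = -38/3]
2. A_y = 11/9  [2·signedArea(ADE) = 0 ∩ AD · BE = -38/3]
   → A = (-68/9, 11/9)

A = (-68/9, 11/9)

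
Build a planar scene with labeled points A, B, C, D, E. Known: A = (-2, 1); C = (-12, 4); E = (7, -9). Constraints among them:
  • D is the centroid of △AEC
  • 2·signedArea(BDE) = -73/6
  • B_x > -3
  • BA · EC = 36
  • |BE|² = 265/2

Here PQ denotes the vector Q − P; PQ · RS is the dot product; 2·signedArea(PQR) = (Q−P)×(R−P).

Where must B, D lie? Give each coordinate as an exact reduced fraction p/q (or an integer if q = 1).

B = (-5/2, -5/2)
D = (-7/3, -4/3)

1. B_x = -5/2  [line 19·x + -13·y + 15 = 0 ∩ |BE|² = 265/2]
2. B_y = -5/2  [line 19·x + -13·y + 15 = 0 ∩ |BE|² = 265/2]
   → B = (-5/2, -5/2)
3. D_x = -7/3  [D is the centroid of △AEC]
4. D_y = -4/3  [D is the centroid of △AEC]
   → D = (-7/3, -4/3)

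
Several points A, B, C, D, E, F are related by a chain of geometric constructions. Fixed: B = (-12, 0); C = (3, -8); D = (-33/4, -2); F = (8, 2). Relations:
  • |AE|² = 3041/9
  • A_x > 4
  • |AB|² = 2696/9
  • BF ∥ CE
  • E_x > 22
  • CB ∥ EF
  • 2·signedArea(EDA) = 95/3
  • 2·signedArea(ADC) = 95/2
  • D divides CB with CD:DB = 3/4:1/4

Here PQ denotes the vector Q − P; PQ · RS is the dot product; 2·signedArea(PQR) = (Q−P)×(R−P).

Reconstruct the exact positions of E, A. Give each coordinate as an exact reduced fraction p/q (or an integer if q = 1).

1. E_x = 23  [CB ∥ EF ∩ BF ∥ CE]
2. E_y = -6  [CB ∥ EF ∩ BF ∥ CE]
   → E = (23, -6)
3. A_x = 14/3  [2·signedArea(ADC) = 95/2 ∩ 2·signedArea(EDA) = 95/3]
4. A_y = -14/3  [2·signedArea(ADC) = 95/2 ∩ 2·signedArea(EDA) = 95/3]
   → A = (14/3, -14/3)

A = (14/3, -14/3)
E = (23, -6)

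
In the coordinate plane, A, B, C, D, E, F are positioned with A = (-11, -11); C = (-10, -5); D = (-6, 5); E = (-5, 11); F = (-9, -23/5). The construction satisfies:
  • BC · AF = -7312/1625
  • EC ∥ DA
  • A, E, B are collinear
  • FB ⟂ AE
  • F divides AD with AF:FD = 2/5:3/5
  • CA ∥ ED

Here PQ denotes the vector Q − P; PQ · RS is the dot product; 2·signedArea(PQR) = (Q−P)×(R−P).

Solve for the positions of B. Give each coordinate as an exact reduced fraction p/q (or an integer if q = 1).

1. B_x = -3002/325  [A, E, B are collinear ∩ FB ⟂ AE]
2. B_y = -1474/325  [A, E, B are collinear ∩ FB ⟂ AE]
   → B = (-3002/325, -1474/325)

B = (-3002/325, -1474/325)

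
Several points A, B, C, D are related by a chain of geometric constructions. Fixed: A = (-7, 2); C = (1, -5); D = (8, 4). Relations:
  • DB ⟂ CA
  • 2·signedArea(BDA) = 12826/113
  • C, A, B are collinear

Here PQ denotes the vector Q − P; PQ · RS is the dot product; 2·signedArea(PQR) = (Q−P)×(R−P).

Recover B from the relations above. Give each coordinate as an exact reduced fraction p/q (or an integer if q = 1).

1. B_x = 57/113  [C, A, B are collinear ∩ DB ⟂ CA]
2. B_y = -516/113  [C, A, B are collinear ∩ DB ⟂ CA]
   → B = (57/113, -516/113)

B = (57/113, -516/113)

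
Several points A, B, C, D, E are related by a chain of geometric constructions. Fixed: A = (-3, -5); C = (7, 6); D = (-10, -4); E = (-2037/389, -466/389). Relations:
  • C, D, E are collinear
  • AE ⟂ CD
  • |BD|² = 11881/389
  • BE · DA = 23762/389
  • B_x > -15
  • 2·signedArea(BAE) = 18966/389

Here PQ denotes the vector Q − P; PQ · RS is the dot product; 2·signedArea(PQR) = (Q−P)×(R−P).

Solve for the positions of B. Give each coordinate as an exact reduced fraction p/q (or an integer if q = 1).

1. B_x = -5743/389  [2·signedArea(BAE) = 18966/389 ∩ BE · DA = 23762/389]
2. B_y = -2646/389  [2·signedArea(BAE) = 18966/389 ∩ BE · DA = 23762/389]
   → B = (-5743/389, -2646/389)

B = (-5743/389, -2646/389)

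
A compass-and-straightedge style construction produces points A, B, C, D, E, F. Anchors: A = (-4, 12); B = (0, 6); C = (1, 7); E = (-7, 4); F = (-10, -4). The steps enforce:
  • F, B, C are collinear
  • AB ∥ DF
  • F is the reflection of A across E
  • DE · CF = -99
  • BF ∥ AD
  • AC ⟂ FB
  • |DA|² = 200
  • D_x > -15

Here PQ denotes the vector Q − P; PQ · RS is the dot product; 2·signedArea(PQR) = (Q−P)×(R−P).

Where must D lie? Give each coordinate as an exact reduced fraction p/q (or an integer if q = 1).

D = (-14, 2)

1. D_x = -14  [AB ∥ DF ∩ BF ∥ AD]
2. D_y = 2  [AB ∥ DF ∩ BF ∥ AD]
   → D = (-14, 2)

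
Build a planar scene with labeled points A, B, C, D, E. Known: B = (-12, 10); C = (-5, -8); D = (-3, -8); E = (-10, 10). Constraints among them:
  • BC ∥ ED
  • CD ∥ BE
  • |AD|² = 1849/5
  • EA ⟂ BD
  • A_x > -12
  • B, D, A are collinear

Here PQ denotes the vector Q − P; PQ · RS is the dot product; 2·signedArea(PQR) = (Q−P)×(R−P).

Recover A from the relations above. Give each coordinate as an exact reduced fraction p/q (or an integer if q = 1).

1. A_x = -58/5  [B, D, A are collinear ∩ EA ⟂ BD]
2. A_y = 46/5  [B, D, A are collinear ∩ EA ⟂ BD]
   → A = (-58/5, 46/5)

A = (-58/5, 46/5)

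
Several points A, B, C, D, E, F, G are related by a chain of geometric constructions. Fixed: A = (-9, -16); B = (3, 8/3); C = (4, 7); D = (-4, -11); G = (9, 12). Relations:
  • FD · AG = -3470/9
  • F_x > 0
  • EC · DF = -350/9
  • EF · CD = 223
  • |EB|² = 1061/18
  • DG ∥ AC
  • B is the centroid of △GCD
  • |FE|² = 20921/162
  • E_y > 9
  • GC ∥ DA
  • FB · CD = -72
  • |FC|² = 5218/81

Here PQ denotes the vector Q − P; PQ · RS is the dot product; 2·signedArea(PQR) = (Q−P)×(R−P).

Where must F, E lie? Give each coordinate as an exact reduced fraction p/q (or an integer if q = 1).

E = (13/2, 19/2)
F = (1, -4/9)

1. F_x = 1  [FB · CD = -72 ∩ FD · AG = -3470/9]
2. F_y = -4/9  [FB · CD = -72 ∩ FD · AG = -3470/9]
   → F = (1, -4/9)
3. E_x = 13/2  [EF · CD = 223 ∩ EC · DF = -350/9]
4. E_y = 19/2  [EF · CD = 223 ∩ EC · DF = -350/9]
   → E = (13/2, 19/2)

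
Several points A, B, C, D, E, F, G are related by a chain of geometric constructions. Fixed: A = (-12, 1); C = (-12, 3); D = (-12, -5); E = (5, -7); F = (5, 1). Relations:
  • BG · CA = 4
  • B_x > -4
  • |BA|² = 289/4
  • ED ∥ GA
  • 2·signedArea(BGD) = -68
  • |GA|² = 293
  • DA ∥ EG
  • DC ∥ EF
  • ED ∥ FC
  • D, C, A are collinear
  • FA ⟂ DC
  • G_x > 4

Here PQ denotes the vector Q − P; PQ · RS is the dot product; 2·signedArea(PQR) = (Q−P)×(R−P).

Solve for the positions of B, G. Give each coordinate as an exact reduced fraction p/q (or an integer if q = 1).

B = (-7/2, 1)
G = (5, -1)

1. G_x = 5  [ED ∥ GA ∩ DA ∥ EG]
2. G_y = -1  [ED ∥ GA ∩ DA ∥ EG]
   → G = (5, -1)
3. B_x = -7/2  [2·signedArea(BGD) = -68 ∩ BG · CA = 4]
4. B_y = 1  [2·signedArea(BGD) = -68 ∩ BG · CA = 4]
   → B = (-7/2, 1)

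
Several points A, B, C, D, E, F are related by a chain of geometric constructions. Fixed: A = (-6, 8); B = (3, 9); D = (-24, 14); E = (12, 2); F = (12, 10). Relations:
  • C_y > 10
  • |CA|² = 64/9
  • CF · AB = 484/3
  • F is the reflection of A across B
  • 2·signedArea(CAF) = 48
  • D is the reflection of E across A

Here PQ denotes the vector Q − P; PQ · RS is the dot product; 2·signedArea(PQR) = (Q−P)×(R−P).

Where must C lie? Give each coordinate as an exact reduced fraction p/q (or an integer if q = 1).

1. C_x = -6  [CF · AB = 484/3 ∩ 2·signedArea(CAF) = 48]
2. C_y = 32/3  [CF · AB = 484/3 ∩ 2·signedArea(CAF) = 48]
   → C = (-6, 32/3)

C = (-6, 32/3)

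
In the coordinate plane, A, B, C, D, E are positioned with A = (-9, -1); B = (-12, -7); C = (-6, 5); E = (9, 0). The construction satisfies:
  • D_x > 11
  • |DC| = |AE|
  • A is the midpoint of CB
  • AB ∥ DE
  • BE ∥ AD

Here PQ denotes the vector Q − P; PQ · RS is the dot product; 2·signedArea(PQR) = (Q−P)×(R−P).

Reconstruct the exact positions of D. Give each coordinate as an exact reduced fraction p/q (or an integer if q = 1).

1. D_x = 12  [AB ∥ DE ∩ BE ∥ AD]
2. D_y = 6  [AB ∥ DE ∩ BE ∥ AD]
   → D = (12, 6)

D = (12, 6)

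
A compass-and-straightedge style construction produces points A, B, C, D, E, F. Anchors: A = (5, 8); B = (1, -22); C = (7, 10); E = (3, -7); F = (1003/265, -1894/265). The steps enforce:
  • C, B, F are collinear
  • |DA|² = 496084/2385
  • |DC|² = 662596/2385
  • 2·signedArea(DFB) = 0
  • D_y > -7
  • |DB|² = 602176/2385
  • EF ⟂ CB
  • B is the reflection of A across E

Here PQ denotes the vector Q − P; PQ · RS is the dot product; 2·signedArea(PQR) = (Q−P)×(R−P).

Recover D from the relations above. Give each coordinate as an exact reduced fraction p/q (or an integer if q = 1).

1. D_x = 1041/265  [line 3936/265·x + -738/265·y + -20172/265 = 0 ∩ |DB|² = 602176/2385]
2. D_y = -5074/795  [line 3936/265·x + -738/265·y + -20172/265 = 0 ∩ |DB|² = 602176/2385]
   → D = (1041/265, -5074/795)

D = (1041/265, -5074/795)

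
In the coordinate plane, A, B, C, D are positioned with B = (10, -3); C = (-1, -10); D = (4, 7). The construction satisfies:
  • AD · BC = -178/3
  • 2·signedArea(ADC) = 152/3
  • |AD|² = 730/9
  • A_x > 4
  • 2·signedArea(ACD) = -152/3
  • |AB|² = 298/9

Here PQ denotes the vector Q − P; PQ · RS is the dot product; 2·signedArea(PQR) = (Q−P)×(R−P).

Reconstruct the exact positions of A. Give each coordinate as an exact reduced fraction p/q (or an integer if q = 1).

A = (13/3, -2)

1. A_x = 13/3  [2·signedArea(ACD) = -152/3 ∩ AD · BC = -178/3]
2. A_y = -2  [2·signedArea(ACD) = -152/3 ∩ AD · BC = -178/3]
   → A = (13/3, -2)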